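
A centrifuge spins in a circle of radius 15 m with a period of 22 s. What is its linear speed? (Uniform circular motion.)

v = 2πr/T = 2π×15/22 = 4.28 m/s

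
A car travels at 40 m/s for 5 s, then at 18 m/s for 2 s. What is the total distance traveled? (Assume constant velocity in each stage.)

d₁ = v₁t₁ = 40 × 5 = 200 m
d₂ = v₂t₂ = 18 × 2 = 36 m
d_total = 200 + 36 = 236 m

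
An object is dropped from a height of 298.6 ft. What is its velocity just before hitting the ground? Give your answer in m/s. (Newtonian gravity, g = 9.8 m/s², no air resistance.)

h = 298.6 ft × 0.3048 = 91.0133 m
v = √(2gh) = √(2 × 9.8 × 91.0133) = 42.24 m/s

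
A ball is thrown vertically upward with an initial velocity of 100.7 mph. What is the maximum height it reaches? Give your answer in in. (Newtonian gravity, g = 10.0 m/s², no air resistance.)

v₀ = 100.7 mph × 0.44704 = 45.0169 m/s
h_max = v₀² / (2g) = 45.0169² / (2 × 10.0) = 2026.52 / 20.0 = 101.326 m
h_max = 101.326 m / 0.0254 = 3989 in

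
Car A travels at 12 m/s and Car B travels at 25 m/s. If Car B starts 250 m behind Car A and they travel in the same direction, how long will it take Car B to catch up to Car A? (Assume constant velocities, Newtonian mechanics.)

Relative speed: v_rel = 25 - 12 = 13 m/s
Time to catch: t = d₀/v_rel = 250/13 = 19.23 s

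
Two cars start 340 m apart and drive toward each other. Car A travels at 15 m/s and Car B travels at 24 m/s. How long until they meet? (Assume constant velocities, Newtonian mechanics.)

Combined speed: v_combined = 15 + 24 = 39 m/s
Time to meet: t = d/v_combined = 340/39 = 8.72 s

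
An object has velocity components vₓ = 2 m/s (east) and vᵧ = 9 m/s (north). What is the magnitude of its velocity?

|v| = √(vₓ² + vᵧ²) = √(2² + 9²) = √(85) = 9.22 m/s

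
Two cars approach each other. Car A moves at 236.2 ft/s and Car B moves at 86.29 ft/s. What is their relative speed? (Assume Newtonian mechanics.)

v_rel = v_A + v_B = 236.2 + 86.29 = 322.49 ft/s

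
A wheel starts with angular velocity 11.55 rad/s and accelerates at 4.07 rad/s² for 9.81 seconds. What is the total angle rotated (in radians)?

θ = ω₀t + ½αt² = 11.55×9.81 + ½×4.07×9.81² = 309.15 rad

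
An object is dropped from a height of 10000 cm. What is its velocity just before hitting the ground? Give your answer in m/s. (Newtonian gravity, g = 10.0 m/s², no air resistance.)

h = 10000 cm × 0.01 = 100.0 m
v = √(2gh) = √(2 × 10.0 × 100.0) = 44.72 m/s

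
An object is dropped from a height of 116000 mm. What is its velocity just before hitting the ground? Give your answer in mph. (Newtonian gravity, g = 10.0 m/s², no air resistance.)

h = 116000 mm × 0.001 = 116.0 m
v = √(2gh) = √(2 × 10.0 × 116.0) = 48.1664 m/s
v = 48.1664 m/s / 0.44704 = 107.7 mph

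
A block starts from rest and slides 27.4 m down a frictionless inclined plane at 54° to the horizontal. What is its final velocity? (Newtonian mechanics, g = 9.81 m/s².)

a = g sin(θ) = 9.81 × sin(54°) = 7.9365 m/s²
v = √(2ad) = √(2 × 7.9365 × 27.4) = 20.85 m/s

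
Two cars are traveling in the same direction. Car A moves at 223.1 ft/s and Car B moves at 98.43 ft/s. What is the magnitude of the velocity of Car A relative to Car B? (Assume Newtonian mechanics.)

v_rel = |v_A - v_B| = |223.1 - 98.43| = 124.67 ft/s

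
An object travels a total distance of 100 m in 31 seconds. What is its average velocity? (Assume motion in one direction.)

v_avg = Δd / Δt = 100 / 31 = 3.23 m/s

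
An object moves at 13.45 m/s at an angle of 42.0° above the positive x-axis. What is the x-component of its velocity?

vₓ = v cos(θ) = 13.45 × cos(42.0°) = 10.0 m/s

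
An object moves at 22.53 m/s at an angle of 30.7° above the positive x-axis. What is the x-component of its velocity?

vₓ = v cos(θ) = 22.53 × cos(30.7°) = 19.37 m/s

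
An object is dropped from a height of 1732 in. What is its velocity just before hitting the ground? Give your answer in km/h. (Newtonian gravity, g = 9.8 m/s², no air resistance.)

h = 1732 in × 0.0254 = 43.9928 m
v = √(2gh) = √(2 × 9.8 × 43.9928) = 29.3642 m/s
v = 29.3642 m/s / 0.2777777777777778 = 105.7 km/h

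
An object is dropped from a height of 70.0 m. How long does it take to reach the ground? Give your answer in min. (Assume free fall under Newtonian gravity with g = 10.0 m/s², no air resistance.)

t = √(2h/g) = √(2 × 70.0 / 10.0) = 3.74166 s
t = 3.74166 s / 60.0 = 0.06236 min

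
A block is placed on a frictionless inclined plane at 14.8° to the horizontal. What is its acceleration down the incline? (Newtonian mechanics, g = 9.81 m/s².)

a = g sin(θ) = 9.81 × sin(14.8°) = 9.81 × 0.2554 = 2.51 m/s²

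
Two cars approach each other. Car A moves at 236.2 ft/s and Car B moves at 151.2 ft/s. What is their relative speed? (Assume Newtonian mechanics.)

v_rel = v_A + v_B = 236.2 + 151.2 = 387.4 ft/s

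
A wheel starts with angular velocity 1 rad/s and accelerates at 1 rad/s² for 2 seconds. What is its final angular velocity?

ω = ω₀ + αt = 1 + 1 × 2 = 3 rad/s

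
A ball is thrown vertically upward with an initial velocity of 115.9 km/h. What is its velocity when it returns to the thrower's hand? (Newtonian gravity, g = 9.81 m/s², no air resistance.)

By conservation of energy (no air resistance), the ball returns to the throw height with the same speed as launch, but directed downward.
|v_ground| = v₀ = 115.9 km/h
v_ground = 115.9 km/h (downward)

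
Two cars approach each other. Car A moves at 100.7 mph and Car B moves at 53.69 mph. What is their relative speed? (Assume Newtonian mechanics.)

v_rel = v_A + v_B = 100.7 + 53.69 = 154.39 mph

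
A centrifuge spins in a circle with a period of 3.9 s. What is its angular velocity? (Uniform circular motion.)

ω = 2π/T = 2π/3.9 = 1.6111 rad/s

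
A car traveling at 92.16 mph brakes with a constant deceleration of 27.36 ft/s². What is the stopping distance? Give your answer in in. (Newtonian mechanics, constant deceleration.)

v₀ = 92.16 mph × 0.44704 = 41.1992 m/s
a = 27.36 ft/s² × 0.3048 = 8.33933 m/s²
d = v₀² / (2a) = 41.1992² / (2 × 8.33933) = 1697.37 / 16.6787 = 101.769 m
d = 101.769 m / 0.0254 = 4007 in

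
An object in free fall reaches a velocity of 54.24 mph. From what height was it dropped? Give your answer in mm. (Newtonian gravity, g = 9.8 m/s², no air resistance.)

v = 54.24 mph × 0.44704 = 24.2474 m/s
h = v² / (2g) = 24.2474² / (2 × 9.8) = 29.9968 m
h = 29.9968 m / 0.001 = 30000 mm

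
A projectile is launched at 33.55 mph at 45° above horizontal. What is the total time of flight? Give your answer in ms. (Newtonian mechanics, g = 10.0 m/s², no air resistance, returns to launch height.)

v₀ = 33.55 mph × 0.44704 = 14.9982 m/s
T = 2 × v₀ × sin(θ) / g = 2 × 14.9982 × sin(45°) / 10.0 = 2 × 14.9982 × 0.707107 / 10.0 = 2.12107 s
T = 2.12107 s / 0.001 = 2121 ms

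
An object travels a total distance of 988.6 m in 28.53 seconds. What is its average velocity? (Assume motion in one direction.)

v_avg = Δd / Δt = 988.6 / 28.53 = 34.65 m/s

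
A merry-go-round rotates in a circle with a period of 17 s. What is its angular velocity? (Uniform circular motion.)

ω = 2π/T = 2π/17 = 0.3696 rad/s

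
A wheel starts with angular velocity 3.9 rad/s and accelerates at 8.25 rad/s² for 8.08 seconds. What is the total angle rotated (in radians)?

θ = ω₀t + ½αt² = 3.9×8.08 + ½×8.25×8.08² = 300.82 rad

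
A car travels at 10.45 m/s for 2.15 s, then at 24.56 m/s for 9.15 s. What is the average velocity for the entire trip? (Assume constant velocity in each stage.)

d₁ = v₁t₁ = 10.45 × 2.15 = 22.4675 m
d₂ = v₂t₂ = 24.56 × 9.15 = 224.724 m
d_total = 247.1915 m, t_total = 11.3 s
v_avg = d_total/t_total = 247.1915/11.3 = 21.88 m/s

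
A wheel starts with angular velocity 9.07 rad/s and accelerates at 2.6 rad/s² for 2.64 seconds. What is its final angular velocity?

ω = ω₀ + αt = 9.07 + 2.6 × 2.64 = 15.93 rad/s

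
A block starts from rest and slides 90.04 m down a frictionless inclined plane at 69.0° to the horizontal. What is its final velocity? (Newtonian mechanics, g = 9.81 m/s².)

a = g sin(θ) = 9.81 × sin(69.0°) = 9.1584 m/s²
v = √(2ad) = √(2 × 9.1584 × 90.04) = 40.61 m/s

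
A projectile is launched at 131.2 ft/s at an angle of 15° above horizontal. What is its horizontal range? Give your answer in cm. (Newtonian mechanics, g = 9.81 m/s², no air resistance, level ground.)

v₀ = 131.2 ft/s × 0.3048 = 39.9898 m/s
R = v₀² × sin(2θ) / g = 39.9898² × sin(2 × 15°) / 9.81 = 1599.18 × 0.5 / 9.81 = 81.5076 m
R = 81.5076 m / 0.01 = 8151 cm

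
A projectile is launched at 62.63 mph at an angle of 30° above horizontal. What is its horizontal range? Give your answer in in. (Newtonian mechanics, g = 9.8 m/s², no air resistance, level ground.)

v₀ = 62.63 mph × 0.44704 = 27.9981 m/s
R = v₀² × sin(2θ) / g = 27.9981² × sin(2 × 30°) / 9.8 = 783.894 × 0.866025 / 9.8 = 69.2726 m
R = 69.2726 m / 0.0254 = 2727 in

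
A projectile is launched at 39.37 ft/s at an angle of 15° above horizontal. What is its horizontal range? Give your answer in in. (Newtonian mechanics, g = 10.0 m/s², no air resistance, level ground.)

v₀ = 39.37 ft/s × 0.3048 = 12.0 m/s
R = v₀² × sin(2θ) / g = 12.0² × sin(2 × 15°) / 10.0 = 144.0 × 0.5 / 10.0 = 7.2 m
R = 7.2 m / 0.0254 = 283.5 in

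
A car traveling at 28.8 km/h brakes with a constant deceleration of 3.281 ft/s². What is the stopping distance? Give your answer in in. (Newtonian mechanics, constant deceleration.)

v₀ = 28.8 km/h × 0.2777777777777778 = 8.0 m/s
a = 3.281 ft/s² × 0.3048 = 1.00005 m/s²
d = v₀² / (2a) = 8.0² / (2 × 1.00005) = 64.0 / 2.0001 = 31.9984 m
d = 31.9984 m / 0.0254 = 1260 in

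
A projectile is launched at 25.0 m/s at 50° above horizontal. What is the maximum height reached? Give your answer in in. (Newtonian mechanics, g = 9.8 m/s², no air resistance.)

H = v₀² × sin²(θ) / (2g) = 25.0² × sin(50°)² / (2 × 9.8) = 625.0 × 0.586824 / 19.6 = 18.7125 m
H = 18.7125 m / 0.0254 = 736.7 in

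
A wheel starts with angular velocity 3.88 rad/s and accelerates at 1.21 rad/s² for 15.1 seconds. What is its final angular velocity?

ω = ω₀ + αt = 3.88 + 1.21 × 15.1 = 22.15 rad/s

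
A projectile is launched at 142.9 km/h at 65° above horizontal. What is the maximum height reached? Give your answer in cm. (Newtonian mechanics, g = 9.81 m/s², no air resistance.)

v₀ = 142.9 km/h × 0.2777777777777778 = 39.6944 m/s
H = v₀² × sin²(θ) / (2g) = 39.6944² × sin(65°)² / (2 × 9.81) = 1575.65 × 0.821394 / 19.62 = 65.9648 m
H = 65.9648 m / 0.01 = 6596 cm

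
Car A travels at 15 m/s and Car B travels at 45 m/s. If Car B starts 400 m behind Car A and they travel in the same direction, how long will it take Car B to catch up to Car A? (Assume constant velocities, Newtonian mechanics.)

Relative speed: v_rel = 45 - 15 = 30 m/s
Time to catch: t = d₀/v_rel = 400/30 = 13.33 s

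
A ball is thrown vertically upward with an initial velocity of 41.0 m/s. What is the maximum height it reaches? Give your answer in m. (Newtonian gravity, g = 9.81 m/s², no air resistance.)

h_max = v₀² / (2g) = 41.0² / (2 × 9.81) = 1681.0 / 19.62 = 85.68 m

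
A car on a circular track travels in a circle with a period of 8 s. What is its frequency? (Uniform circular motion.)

f = 1/T = 1/8 = 0.125 Hz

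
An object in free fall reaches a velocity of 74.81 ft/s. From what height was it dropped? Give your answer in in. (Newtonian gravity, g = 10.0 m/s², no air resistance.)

v = 74.81 ft/s × 0.3048 = 22.8021 m/s
h = v² / (2g) = 22.8021² / (2 × 10.0) = 25.9968 m
h = 25.9968 m / 0.0254 = 1023 in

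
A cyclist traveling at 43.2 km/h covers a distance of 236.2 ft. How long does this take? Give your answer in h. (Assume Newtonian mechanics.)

d = 236.2 ft × 0.3048 = 71.9938 m
v = 43.2 km/h × 0.2777777777777778 = 12.0 m/s
t = d / v = 71.9938 / 12.0 = 5.99948 s
t = 5.99948 s / 3600.0 = 0.001667 h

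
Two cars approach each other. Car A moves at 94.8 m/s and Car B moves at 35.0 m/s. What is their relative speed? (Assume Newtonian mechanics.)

v_rel = v_A + v_B = 94.8 + 35.0 = 129.8 m/s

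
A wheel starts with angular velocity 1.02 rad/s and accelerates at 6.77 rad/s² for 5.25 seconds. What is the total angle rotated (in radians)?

θ = ω₀t + ½αt² = 1.02×5.25 + ½×6.77×5.25² = 98.65 rad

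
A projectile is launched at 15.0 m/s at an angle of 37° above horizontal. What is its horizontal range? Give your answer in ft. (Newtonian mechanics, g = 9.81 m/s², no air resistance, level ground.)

R = v₀² × sin(2θ) / g = 15.0² × sin(2 × 37°) / 9.81 = 225.0 × 0.961262 / 9.81 = 22.0473 m
R = 22.0473 m / 0.3048 = 72.33 ft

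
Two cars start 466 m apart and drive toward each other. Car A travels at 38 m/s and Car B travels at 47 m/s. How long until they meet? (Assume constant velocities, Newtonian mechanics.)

Combined speed: v_combined = 38 + 47 = 85 m/s
Time to meet: t = d/v_combined = 466/85 = 5.48 s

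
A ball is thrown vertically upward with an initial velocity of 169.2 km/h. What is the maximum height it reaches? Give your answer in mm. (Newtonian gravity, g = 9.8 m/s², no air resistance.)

v₀ = 169.2 km/h × 0.2777777777777778 = 47.0 m/s
h_max = v₀² / (2g) = 47.0² / (2 × 9.8) = 2209.0 / 19.6 = 112.704 m
h_max = 112.704 m / 0.001 = 112700 mm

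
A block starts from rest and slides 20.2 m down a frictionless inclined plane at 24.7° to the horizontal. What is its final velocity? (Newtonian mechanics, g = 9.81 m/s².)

a = g sin(θ) = 9.81 × sin(24.7°) = 4.0993 m/s²
v = √(2ad) = √(2 × 4.0993 × 20.2) = 12.87 m/s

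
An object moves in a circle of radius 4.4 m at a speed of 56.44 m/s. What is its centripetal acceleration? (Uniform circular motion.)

a_c = v²/r = 56.44²/4.4 = 3185.4736/4.4 = 723.97 m/s²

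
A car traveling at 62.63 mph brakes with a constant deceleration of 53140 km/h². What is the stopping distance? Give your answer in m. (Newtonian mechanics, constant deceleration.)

v₀ = 62.63 mph × 0.44704 = 27.9981 m/s
a = 53140 km/h² × 7.716049382716049e-05 = 4.10031 m/s²
d = v₀² / (2a) = 27.9981² / (2 × 4.10031) = 783.894 / 8.20062 = 95.59 m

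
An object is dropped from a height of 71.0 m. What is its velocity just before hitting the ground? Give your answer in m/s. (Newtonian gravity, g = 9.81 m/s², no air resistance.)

v = √(2gh) = √(2 × 9.81 × 71.0) = 37.32 m/s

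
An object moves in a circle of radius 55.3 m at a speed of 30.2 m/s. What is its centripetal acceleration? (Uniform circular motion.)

a_c = v²/r = 30.2²/55.3 = 912.04/55.3 = 16.49 m/s²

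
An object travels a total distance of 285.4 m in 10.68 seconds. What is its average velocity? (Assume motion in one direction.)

v_avg = Δd / Δt = 285.4 / 10.68 = 26.72 m/s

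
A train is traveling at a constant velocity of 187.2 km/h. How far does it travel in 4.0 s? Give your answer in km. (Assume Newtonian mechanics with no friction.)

v = 187.2 km/h × 0.2777777777777778 = 52.0 m/s
d = v × t = 52.0 × 4.0 = 208.0 m
d = 208.0 m / 1000.0 = 0.208 km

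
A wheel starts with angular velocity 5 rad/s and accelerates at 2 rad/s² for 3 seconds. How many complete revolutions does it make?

θ = ω₀t + ½αt² = 5×3 + ½×2×3² = 24.0 rad
Total revolutions = θ/(2π) = 24.0/(2π) = 3.82
Complete revolutions = ⌊3.82⌋ = 3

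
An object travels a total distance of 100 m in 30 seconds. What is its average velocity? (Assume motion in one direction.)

v_avg = Δd / Δt = 100 / 30 = 3.33 m/s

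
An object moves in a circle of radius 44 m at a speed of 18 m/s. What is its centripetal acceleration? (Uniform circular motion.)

a_c = v²/r = 18²/44 = 324/44 = 7.36 m/s²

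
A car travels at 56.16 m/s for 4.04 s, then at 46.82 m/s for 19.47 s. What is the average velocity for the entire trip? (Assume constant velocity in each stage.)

d₁ = v₁t₁ = 56.16 × 4.04 = 226.8864 m
d₂ = v₂t₂ = 46.82 × 19.47 = 911.5854 m
d_total = 1138.4718 m, t_total = 23.51 s
v_avg = d_total/t_total = 1138.4718/23.51 = 48.43 m/s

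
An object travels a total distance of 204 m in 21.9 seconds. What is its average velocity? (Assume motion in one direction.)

v_avg = Δd / Δt = 204 / 21.9 = 9.32 m/s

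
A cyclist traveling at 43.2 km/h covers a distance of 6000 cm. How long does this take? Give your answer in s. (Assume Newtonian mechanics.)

d = 6000 cm × 0.01 = 60.0 m
v = 43.2 km/h × 0.2777777777777778 = 12.0 m/s
t = d / v = 60.0 / 12.0 = 5.0 s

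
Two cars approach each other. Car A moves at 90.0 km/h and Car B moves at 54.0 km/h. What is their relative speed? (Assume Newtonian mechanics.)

v_rel = v_A + v_B = 90.0 + 54.0 = 144.0 km/h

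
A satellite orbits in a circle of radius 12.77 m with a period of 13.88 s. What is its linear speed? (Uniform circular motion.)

v = 2πr/T = 2π×12.77/13.88 = 5.78 m/s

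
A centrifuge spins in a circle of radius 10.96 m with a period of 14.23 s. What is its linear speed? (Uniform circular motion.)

v = 2πr/T = 2π×10.96/14.23 = 4.84 m/s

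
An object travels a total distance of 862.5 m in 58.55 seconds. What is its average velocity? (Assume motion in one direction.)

v_avg = Δd / Δt = 862.5 / 58.55 = 14.73 m/s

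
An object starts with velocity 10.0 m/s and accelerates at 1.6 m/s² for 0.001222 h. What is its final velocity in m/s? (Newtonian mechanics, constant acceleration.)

t = 0.001222 h × 3600.0 = 4.3992 s
v = v₀ + a × t = 10.0 + 1.6 × 4.3992 = 17.04 m/s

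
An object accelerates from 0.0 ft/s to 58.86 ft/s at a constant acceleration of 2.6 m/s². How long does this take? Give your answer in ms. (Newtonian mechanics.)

v₀ = 0.0 ft/s × 0.3048 = 0.0 m/s
v = 58.86 ft/s × 0.3048 = 17.9405 m/s
t = (v - v₀) / a = (17.9405 - 0.0) / 2.6 = 6.90019 s
t = 6.90019 s / 0.001 = 6900 ms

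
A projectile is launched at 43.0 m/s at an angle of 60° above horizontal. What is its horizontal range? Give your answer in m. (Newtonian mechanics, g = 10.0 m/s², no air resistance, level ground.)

R = v₀² × sin(2θ) / g = 43.0² × sin(2 × 60°) / 10.0 = 1849.0 × 0.866025 / 10.0 = 160.1 m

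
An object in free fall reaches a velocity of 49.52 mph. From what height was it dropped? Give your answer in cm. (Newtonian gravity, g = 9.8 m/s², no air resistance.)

v = 49.52 mph × 0.44704 = 22.1374 m/s
h = v² / (2g) = 22.1374² / (2 × 9.8) = 25.0033 m
h = 25.0033 m / 0.01 = 2500 cm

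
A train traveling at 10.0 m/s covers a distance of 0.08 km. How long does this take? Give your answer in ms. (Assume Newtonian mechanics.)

d = 0.08 km × 1000.0 = 80.0 m
t = d / v = 80.0 / 10.0 = 8.0 s
t = 8.0 s / 0.001 = 8000 ms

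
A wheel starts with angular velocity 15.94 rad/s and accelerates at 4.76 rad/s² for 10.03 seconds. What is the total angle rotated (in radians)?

θ = ω₀t + ½αt² = 15.94×10.03 + ½×4.76×10.03² = 399.31 rad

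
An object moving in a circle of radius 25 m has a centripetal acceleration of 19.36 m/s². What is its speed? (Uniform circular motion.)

v = √(a_c × r) = √(19.36 × 25) = 22.0 m/s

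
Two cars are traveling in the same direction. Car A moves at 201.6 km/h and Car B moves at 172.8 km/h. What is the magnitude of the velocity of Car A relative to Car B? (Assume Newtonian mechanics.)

v_rel = |v_A - v_B| = |201.6 - 172.8| = 28.8 km/h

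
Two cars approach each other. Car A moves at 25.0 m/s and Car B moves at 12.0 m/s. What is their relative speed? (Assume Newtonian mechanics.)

v_rel = v_A + v_B = 25.0 + 12.0 = 37.0 m/s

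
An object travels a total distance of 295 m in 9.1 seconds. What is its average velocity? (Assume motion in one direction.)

v_avg = Δd / Δt = 295 / 9.1 = 32.42 m/s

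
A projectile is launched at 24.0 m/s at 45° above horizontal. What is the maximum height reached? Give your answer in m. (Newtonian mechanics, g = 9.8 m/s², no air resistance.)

H = v₀² × sin²(θ) / (2g) = 24.0² × sin(45°)² / (2 × 9.8) = 576.0 × 0.5 / 19.6 = 14.69 m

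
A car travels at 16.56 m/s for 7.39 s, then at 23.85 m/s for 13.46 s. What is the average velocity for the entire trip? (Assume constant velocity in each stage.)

d₁ = v₁t₁ = 16.56 × 7.39 = 122.3784 m
d₂ = v₂t₂ = 23.85 × 13.46 = 321.021 m
d_total = 443.3994 m, t_total = 20.85 s
v_avg = d_total/t_total = 443.3994/20.85 = 21.27 m/s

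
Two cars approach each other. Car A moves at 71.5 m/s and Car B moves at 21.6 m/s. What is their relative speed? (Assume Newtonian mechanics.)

v_rel = v_A + v_B = 71.5 + 21.6 = 93.1 m/s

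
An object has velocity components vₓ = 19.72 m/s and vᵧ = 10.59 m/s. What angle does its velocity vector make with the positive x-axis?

θ = arctan(vᵧ/vₓ) = arctan(10.59/19.72) = 28.24°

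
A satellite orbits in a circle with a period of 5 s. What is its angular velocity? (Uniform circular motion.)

ω = 2π/T = 2π/5 = 1.2566 rad/s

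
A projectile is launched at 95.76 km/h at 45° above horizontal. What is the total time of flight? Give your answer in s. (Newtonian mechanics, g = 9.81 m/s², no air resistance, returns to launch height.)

v₀ = 95.76 km/h × 0.2777777777777778 = 26.6 m/s
T = 2 × v₀ × sin(θ) / g = 2 × 26.6 × sin(45°) / 9.81 = 2 × 26.6 × 0.707107 / 9.81 = 3.835 s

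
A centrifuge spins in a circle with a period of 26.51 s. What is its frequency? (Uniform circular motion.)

f = 1/T = 1/26.51 = 0.0377 Hz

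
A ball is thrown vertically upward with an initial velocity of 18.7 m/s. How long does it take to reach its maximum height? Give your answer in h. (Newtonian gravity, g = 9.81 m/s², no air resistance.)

t_up = v₀ / g = 18.7 / 9.81 = 1.90622 s
t_up = 1.90622 s / 3600.0 = 0.0005295 h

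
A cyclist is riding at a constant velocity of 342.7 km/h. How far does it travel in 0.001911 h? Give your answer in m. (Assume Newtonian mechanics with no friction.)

v = 342.7 km/h × 0.2777777777777778 = 95.1944 m/s
t = 0.001911 h × 3600.0 = 6.8796 s
d = v × t = 95.1944 × 6.8796 = 654.9 m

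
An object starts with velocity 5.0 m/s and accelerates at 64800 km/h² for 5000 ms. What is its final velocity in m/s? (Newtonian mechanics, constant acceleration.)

a = 64800 km/h² × 7.716049382716049e-05 = 5.0 m/s²
t = 5000 ms × 0.001 = 5.0 s
v = v₀ + a × t = 5.0 + 5.0 × 5.0 = 30.0 m/s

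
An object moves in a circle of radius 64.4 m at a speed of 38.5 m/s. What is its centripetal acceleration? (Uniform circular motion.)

a_c = v²/r = 38.5²/64.4 = 1482.25/64.4 = 23.02 m/s²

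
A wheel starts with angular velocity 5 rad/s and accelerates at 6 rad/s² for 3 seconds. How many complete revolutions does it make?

θ = ω₀t + ½αt² = 5×3 + ½×6×3² = 42.0 rad
Total revolutions = θ/(2π) = 42.0/(2π) = 6.68
Complete revolutions = ⌊6.68⌋ = 6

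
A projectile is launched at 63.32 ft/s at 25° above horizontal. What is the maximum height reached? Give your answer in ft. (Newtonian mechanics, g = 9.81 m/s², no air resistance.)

v₀ = 63.32 ft/s × 0.3048 = 19.2999 m/s
H = v₀² × sin²(θ) / (2g) = 19.2999² × sin(25°)² / (2 × 9.81) = 372.486 × 0.178606 / 19.62 = 3.39084 m
H = 3.39084 m / 0.3048 = 11.12 ft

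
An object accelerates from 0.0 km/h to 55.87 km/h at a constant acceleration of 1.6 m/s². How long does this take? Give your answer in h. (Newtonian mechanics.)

v₀ = 0.0 km/h × 0.2777777777777778 = 0.0 m/s
v = 55.87 km/h × 0.2777777777777778 = 15.5194 m/s
t = (v - v₀) / a = (15.5194 - 0.0) / 1.6 = 9.69962 s
t = 9.69962 s / 3600.0 = 0.002694 h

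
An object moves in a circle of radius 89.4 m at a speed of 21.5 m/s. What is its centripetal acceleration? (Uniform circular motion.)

a_c = v²/r = 21.5²/89.4 = 462.25/89.4 = 5.17 m/s²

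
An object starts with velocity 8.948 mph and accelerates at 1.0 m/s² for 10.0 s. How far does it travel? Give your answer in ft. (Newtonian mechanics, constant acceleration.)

v₀ = 8.948 mph × 0.44704 = 4.00011 m/s
d = v₀ × t + ½ × a × t² = 4.00011 × 10.0 + 0.5 × 1.0 × 10.0² = 90.0011 m
d = 90.0011 m / 0.3048 = 295.3 ft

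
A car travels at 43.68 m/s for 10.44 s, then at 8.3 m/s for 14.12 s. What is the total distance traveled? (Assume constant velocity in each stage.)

d₁ = v₁t₁ = 43.68 × 10.44 = 456.0192 m
d₂ = v₂t₂ = 8.3 × 14.12 = 117.196 m
d_total = 456.0192 + 117.196 = 573.22 m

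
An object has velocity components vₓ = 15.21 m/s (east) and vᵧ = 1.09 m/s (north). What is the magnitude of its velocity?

|v| = √(vₓ² + vᵧ²) = √(15.21² + 1.09²) = √(232.5322) = 15.25 m/s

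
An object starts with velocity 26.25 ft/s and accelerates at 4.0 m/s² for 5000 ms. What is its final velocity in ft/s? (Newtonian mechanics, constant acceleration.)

v₀ = 26.25 ft/s × 0.3048 = 8.001 m/s
t = 5000 ms × 0.001 = 5.0 s
v = v₀ + a × t = 8.001 + 4.0 × 5.0 = 28.001 m/s
v = 28.001 m/s / 0.3048 = 91.87 ft/s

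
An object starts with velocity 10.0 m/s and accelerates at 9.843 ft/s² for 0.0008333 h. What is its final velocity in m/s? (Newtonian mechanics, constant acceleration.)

a = 9.843 ft/s² × 0.3048 = 3.00015 m/s²
t = 0.0008333 h × 3600.0 = 2.99988 s
v = v₀ + a × t = 10.0 + 3.00015 × 2.99988 = 19.0 m/s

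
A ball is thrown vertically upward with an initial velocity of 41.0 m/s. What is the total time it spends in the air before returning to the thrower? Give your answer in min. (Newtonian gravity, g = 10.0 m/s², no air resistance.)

t_total = 2 × v₀ / g = 2 × 41.0 / 10.0 = 8.2 s
t_total = 8.2 s / 60.0 = 0.1367 min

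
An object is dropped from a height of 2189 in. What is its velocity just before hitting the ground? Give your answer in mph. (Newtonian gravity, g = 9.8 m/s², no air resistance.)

h = 2189 in × 0.0254 = 55.6006 m
v = √(2gh) = √(2 × 9.8 × 55.6006) = 33.0117 m/s
v = 33.0117 m/s / 0.44704 = 73.85 mph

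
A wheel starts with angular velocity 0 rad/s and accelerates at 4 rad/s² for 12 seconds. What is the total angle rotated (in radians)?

θ = ω₀t + ½αt² = 0×12 + ½×4×12² = 288.0 rad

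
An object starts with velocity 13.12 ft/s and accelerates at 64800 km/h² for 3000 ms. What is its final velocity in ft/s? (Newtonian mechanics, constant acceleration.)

v₀ = 13.12 ft/s × 0.3048 = 3.99898 m/s
a = 64800 km/h² × 7.716049382716049e-05 = 5.0 m/s²
t = 3000 ms × 0.001 = 3.0 s
v = v₀ + a × t = 3.99898 + 5.0 × 3.0 = 18.999 m/s
v = 18.999 m/s / 0.3048 = 62.33 ft/s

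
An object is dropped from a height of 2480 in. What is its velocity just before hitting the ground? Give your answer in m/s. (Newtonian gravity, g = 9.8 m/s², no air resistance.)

h = 2480 in × 0.0254 = 62.992 m
v = √(2gh) = √(2 × 9.8 × 62.992) = 35.14 m/s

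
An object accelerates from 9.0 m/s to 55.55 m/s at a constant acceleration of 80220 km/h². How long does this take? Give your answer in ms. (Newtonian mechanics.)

a = 80220 km/h² × 7.716049382716049e-05 = 6.18981 m/s²
t = (v - v₀) / a = (55.55 - 9.0) / 6.18981 = 7.52042 s
t = 7.52042 s / 0.001 = 7520 ms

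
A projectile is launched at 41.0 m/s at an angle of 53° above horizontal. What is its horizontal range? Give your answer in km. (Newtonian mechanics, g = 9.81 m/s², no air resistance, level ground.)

R = v₀² × sin(2θ) / g = 41.0² × sin(2 × 53°) / 9.81 = 1681.0 × 0.961262 / 9.81 = 164.718 m
R = 164.718 m / 1000.0 = 0.1647 km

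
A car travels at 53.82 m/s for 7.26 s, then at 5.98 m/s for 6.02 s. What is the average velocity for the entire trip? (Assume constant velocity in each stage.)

d₁ = v₁t₁ = 53.82 × 7.26 = 390.7332 m
d₂ = v₂t₂ = 5.98 × 6.02 = 35.9996 m
d_total = 426.7328 m, t_total = 13.28 s
v_avg = d_total/t_total = 426.7328/13.28 = 32.13 m/s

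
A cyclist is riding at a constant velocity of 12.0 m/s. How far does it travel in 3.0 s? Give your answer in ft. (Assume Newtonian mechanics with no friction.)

d = v × t = 12.0 × 3.0 = 36.0 m
d = 36.0 m / 0.3048 = 118.1 ft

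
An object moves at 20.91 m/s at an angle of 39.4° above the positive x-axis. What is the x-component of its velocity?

vₓ = v cos(θ) = 20.91 × cos(39.4°) = 16.16 m/s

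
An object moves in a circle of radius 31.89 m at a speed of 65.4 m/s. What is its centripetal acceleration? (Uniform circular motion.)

a_c = v²/r = 65.4²/31.89 = 4277.16/31.89 = 134.12 m/s²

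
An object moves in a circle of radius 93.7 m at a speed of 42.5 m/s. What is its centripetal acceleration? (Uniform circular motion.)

a_c = v²/r = 42.5²/93.7 = 1806.25/93.7 = 19.28 m/s²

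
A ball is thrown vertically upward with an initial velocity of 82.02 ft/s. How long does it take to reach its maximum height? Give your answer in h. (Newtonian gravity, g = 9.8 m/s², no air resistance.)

v₀ = 82.02 ft/s × 0.3048 = 24.9997 m/s
t_up = v₀ / g = 24.9997 / 9.8 = 2.55099 s
t_up = 2.55099 s / 3600.0 = 0.0007086 h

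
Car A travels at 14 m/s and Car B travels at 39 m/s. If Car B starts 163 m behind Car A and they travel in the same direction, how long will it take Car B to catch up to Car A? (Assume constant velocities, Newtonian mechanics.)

Relative speed: v_rel = 39 - 14 = 25 m/s
Time to catch: t = d₀/v_rel = 163/25 = 6.52 s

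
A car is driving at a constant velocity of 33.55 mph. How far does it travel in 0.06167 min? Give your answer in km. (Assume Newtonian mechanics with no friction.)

v = 33.55 mph × 0.44704 = 14.9982 m/s
t = 0.06167 min × 60.0 = 3.7002 s
d = v × t = 14.9982 × 3.7002 = 55.4963 m
d = 55.4963 m / 1000.0 = 0.0555 km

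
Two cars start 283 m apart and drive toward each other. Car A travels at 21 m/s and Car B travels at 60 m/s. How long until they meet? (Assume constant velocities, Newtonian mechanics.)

Combined speed: v_combined = 21 + 60 = 81 m/s
Time to meet: t = d/v_combined = 283/81 = 3.49 s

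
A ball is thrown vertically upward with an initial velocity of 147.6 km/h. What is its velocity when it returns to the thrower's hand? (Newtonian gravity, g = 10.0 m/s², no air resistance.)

By conservation of energy (no air resistance), the ball returns to the throw height with the same speed as launch, but directed downward.
|v_ground| = v₀ = 147.6 km/h
v_ground = 147.6 km/h (downward)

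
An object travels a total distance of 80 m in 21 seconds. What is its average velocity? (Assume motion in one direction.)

v_avg = Δd / Δt = 80 / 21 = 3.81 m/s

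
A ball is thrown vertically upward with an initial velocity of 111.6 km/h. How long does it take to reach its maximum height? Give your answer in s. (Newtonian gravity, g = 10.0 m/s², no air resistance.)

v₀ = 111.6 km/h × 0.2777777777777778 = 31.0 m/s
t_up = v₀ / g = 31.0 / 10.0 = 3.1 s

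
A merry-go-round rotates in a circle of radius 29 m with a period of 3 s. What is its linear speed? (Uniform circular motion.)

v = 2πr/T = 2π×29/3 = 60.74 m/s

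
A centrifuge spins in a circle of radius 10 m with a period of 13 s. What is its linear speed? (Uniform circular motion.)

v = 2πr/T = 2π×10/13 = 4.83 m/s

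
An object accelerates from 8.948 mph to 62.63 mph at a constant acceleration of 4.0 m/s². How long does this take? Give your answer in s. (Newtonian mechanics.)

v₀ = 8.948 mph × 0.44704 = 4.000114 m/s
v = 62.63 mph × 0.44704 = 27.99812 m/s
t = (v - v₀) / a = (27.99812 - 4.000114) / 4.0 = 6.0 s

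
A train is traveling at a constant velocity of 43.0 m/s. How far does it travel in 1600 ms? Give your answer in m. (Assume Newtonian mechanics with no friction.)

t = 1600 ms × 0.001 = 1.6 s
d = v × t = 43.0 × 1.6 = 68.8 m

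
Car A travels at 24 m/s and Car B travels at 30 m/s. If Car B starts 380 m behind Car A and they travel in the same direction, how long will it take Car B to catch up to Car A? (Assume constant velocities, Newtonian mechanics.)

Relative speed: v_rel = 30 - 24 = 6 m/s
Time to catch: t = d₀/v_rel = 380/6 = 63.33 s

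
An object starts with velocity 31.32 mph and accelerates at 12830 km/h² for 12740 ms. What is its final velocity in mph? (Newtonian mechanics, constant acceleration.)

v₀ = 31.32 mph × 0.44704 = 14.0013 m/s
a = 12830 km/h² × 7.716049382716049e-05 = 0.989969 m/s²
t = 12740 ms × 0.001 = 12.74 s
v = v₀ + a × t = 14.0013 + 0.989969 × 12.74 = 26.6135 m/s
v = 26.6135 m/s / 0.44704 = 59.53 mph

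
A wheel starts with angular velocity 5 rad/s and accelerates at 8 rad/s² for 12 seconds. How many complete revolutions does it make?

θ = ω₀t + ½αt² = 5×12 + ½×8×12² = 636.0 rad
Total revolutions = θ/(2π) = 636.0/(2π) = 101.22
Complete revolutions = ⌊101.22⌋ = 101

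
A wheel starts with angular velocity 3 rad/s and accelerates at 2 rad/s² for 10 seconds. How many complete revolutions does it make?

θ = ω₀t + ½αt² = 3×10 + ½×2×10² = 130.0 rad
Total revolutions = θ/(2π) = 130.0/(2π) = 20.69
Complete revolutions = ⌊20.69⌋ = 20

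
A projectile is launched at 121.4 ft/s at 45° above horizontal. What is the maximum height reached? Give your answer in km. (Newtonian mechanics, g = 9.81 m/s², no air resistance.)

v₀ = 121.4 ft/s × 0.3048 = 37.0027 m/s
H = v₀² × sin²(θ) / (2g) = 37.0027² × sin(45°)² / (2 × 9.81) = 1369.2 × 0.5 / 19.62 = 34.893 m
H = 34.893 m / 1000.0 = 0.03489 km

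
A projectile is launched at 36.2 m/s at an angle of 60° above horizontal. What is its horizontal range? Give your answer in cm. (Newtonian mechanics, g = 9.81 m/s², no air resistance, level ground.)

R = v₀² × sin(2θ) / g = 36.2² × sin(2 × 60°) / 9.81 = 1310.44 × 0.866025 / 9.81 = 115.685 m
R = 115.685 m / 0.01 = 11570 cm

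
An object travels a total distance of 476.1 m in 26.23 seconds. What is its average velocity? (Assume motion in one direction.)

v_avg = Δd / Δt = 476.1 / 26.23 = 18.15 m/s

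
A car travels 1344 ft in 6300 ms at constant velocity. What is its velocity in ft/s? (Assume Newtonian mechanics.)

d = 1344 ft × 0.3048 = 409.651 m
t = 6300 ms × 0.001 = 6.3 s
v = d / t = 409.651 / 6.3 = 65.024 m/s
v = 65.024 m/s / 0.3048 = 213.3 ft/s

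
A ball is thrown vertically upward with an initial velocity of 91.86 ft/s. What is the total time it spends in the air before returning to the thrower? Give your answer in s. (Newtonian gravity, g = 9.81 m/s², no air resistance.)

v₀ = 91.86 ft/s × 0.3048 = 27.9989 m/s
t_total = 2 × v₀ / g = 2 × 27.9989 / 9.81 = 5.708 s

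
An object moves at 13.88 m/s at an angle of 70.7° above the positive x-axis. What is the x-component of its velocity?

vₓ = v cos(θ) = 13.88 × cos(70.7°) = 4.59 m/s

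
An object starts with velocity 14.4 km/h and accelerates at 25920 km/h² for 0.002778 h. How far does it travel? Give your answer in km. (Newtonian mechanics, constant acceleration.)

v₀ = 14.4 km/h × 0.2777777777777778 = 4.0 m/s
a = 25920 km/h² × 7.716049382716049e-05 = 2.0 m/s²
t = 0.002778 h × 3600.0 = 10.0008 s
d = v₀ × t + ½ × a × t² = 4.0 × 10.0008 + 0.5 × 2.0 × 10.0008² = 140.019 m
d = 140.019 m / 1000.0 = 0.14 km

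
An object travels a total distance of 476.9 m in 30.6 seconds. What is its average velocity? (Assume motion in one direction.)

v_avg = Δd / Δt = 476.9 / 30.6 = 15.58 m/s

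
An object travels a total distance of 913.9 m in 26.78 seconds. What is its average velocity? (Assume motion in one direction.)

v_avg = Δd / Δt = 913.9 / 26.78 = 34.13 m/s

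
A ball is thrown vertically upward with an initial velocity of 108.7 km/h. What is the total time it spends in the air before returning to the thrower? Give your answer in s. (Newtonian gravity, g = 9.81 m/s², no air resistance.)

v₀ = 108.7 km/h × 0.2777777777777778 = 30.1944 m/s
t_total = 2 × v₀ / g = 2 × 30.1944 / 9.81 = 6.156 s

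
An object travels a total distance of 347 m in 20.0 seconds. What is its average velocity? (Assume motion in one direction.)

v_avg = Δd / Δt = 347 / 20.0 = 17.35 m/s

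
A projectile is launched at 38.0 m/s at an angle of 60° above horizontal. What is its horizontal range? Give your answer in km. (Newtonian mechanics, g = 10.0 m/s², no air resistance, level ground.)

R = v₀² × sin(2θ) / g = 38.0² × sin(2 × 60°) / 10.0 = 1444.0 × 0.866025 / 10.0 = 125.054 m
R = 125.054 m / 1000.0 = 0.1251 km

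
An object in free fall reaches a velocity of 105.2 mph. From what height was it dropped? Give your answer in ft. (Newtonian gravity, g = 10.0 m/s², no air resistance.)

v = 105.2 mph × 0.44704 = 47.0286 m/s
h = v² / (2g) = 47.0286² / (2 × 10.0) = 110.584 m
h = 110.584 m / 0.3048 = 362.8 ft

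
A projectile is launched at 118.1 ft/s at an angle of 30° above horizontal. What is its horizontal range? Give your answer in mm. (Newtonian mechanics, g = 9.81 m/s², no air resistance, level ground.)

v₀ = 118.1 ft/s × 0.3048 = 35.9969 m/s
R = v₀² × sin(2θ) / g = 35.9969² × sin(2 × 30°) / 9.81 = 1295.78 × 0.866025 / 9.81 = 114.391 m
R = 114.391 m / 0.001 = 114400 mm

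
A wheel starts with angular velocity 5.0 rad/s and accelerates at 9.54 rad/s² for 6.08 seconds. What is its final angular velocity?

ω = ω₀ + αt = 5.0 + 9.54 × 6.08 = 63.0 rad/s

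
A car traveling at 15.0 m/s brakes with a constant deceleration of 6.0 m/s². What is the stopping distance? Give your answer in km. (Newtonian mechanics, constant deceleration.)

d = v₀² / (2a) = 15.0² / (2 × 6.0) = 225.0 / 12.0 = 18.75 m
d = 18.75 m / 1000.0 = 0.01875 km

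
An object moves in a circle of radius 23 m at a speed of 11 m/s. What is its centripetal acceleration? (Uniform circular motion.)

a_c = v²/r = 11²/23 = 121/23 = 5.26 m/s²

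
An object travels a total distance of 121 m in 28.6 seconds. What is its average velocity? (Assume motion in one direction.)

v_avg = Δd / Δt = 121 / 28.6 = 4.23 m/s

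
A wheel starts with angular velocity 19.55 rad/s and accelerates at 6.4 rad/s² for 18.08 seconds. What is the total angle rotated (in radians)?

θ = ω₀t + ½αt² = 19.55×18.08 + ½×6.4×18.08² = 1399.5 rad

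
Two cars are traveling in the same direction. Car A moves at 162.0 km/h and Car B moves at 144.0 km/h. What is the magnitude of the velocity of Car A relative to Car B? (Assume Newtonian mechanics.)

v_rel = |v_A - v_B| = |162.0 - 144.0| = 18.0 km/h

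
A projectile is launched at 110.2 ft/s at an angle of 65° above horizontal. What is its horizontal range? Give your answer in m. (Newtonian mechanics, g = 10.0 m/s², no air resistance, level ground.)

v₀ = 110.2 ft/s × 0.3048 = 33.589 m/s
R = v₀² × sin(2θ) / g = 33.589² × sin(2 × 65°) / 10.0 = 1128.22 × 0.766044 / 10.0 = 86.43 m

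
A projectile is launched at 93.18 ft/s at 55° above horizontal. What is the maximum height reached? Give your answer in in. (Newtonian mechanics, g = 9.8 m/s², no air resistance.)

v₀ = 93.18 ft/s × 0.3048 = 28.4013 m/s
H = v₀² × sin²(θ) / (2g) = 28.4013² × sin(55°)² / (2 × 9.8) = 806.634 × 0.67101 / 19.6 = 27.6153 m
H = 27.6153 m / 0.0254 = 1087 in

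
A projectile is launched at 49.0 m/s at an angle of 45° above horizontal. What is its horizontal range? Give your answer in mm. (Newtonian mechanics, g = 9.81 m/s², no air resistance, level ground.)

R = v₀² × sin(2θ) / g = 49.0² × sin(2 × 45°) / 9.81 = 2401.0 × 1.0 / 9.81 = 244.75 m
R = 244.75 m / 0.001 = 244800 mm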